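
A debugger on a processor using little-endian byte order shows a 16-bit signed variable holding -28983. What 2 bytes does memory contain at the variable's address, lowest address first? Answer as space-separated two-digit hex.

Two's complement of -28983 in 16 bits: 28983 = 0x7137; invert → 0x8EC8; add 1 → 0x8EC9.
Split into bytes (most-significant first): 8E C9.
In little-endian order the low byte comes first in memory.
So at ascending addresses the bytes are C9 8E.

C9 8E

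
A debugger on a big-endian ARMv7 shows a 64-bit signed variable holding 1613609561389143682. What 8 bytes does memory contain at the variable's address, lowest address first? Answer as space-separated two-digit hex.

16 64 B1 58 C8 C6 16 82

1613609561389143682 in hexadecimal, padded to 64 bits, is 0x1664B158C8C61682.
Split into bytes (most-significant first): 16 64 B1 58 C8 C6 16 82.
Big-endian stores the most-significant byte at the lowest address.
So the memory order matches the most-significant-first order: 16 64 B1 58 C8 C6 16 82.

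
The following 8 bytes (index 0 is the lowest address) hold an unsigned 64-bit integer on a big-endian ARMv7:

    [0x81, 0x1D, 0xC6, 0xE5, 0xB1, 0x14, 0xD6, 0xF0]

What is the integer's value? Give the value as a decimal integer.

In big-endian order the high byte comes first in memory.
The bytes are already most-significant first: 0x811DC6E5B114D6F0.
0x811DC6E5B114D6F0 = 9303811095038056176.

9303811095038056176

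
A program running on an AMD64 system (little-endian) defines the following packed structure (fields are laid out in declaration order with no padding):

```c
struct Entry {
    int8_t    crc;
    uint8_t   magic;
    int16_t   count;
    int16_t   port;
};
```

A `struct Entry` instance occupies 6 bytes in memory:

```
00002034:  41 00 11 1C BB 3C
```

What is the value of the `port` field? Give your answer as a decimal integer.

`port` follows `crc` (1 B), `magic` (1 B), `count` (2 B), so it starts at offset 1 + 1 + 2 = 4 and occupies 2 bytes.
Bytes at offsets 4..5: BB 3C.
In little-endian order the low byte comes first in memory.
Reassemble most-significant byte first: 3C BB → 0x3CBB.
0x3CBB = 15547.

15547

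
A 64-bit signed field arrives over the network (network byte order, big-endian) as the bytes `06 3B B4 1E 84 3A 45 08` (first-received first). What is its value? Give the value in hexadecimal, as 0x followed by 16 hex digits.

Big-endian: lowest address holds the most-significant byte.
The bytes are already most-significant first: 0x063BB41E843A4508.

0x063BB41E843A4508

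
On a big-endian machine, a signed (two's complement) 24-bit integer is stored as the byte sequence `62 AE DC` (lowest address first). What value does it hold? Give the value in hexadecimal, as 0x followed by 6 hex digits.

0x62AEDC

In big-endian order the high byte comes first in memory.
The bytes are already most-significant first: 0x62AEDC.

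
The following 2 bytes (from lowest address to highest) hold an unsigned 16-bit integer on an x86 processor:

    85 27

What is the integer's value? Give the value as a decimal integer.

10117

In little-endian order the low byte comes first in memory.
Reassemble most-significant byte first: 27 85 → 0x2785.
0x2785 = 10117.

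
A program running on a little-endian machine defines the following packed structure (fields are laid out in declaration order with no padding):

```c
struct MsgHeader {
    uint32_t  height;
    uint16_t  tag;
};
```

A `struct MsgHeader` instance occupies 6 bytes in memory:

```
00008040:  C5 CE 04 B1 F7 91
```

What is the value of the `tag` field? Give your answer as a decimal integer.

37367

`tag` follows `height` (4 bytes), so it starts at byte offset 4 and occupies 2 bytes.
Bytes at offsets 4..5: F7 91.
In little-endian order the low byte comes first in memory.
Reassemble most-significant byte first: 91 F7 → 0x91F7.
0x91F7 = 37367.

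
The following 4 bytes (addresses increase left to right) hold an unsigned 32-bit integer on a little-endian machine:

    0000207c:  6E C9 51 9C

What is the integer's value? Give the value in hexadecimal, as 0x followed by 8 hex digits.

0x9C51C96E

Little-endian: lowest address holds the least-significant byte.
Reassemble most-significant byte first: 9C 51 C9 6E → 0x9C51C96E.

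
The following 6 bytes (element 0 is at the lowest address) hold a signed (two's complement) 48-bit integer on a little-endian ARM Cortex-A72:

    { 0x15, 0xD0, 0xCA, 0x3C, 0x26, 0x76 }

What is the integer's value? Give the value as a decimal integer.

129906600759317

Little-endian stores the least-significant byte at the lowest address.
Reassemble most-significant byte first: 76 26 3C CA D0 15 → 0x76263CCAD015.
0x76263CCAD015 = 129906600759317.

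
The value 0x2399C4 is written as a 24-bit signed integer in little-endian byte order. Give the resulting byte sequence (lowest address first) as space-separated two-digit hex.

C4 99 23

Split into bytes (most-significant first): 23 99 C4.
Little-endian stores the least-significant byte at the lowest address.
So at ascending addresses the bytes are C4 99 23.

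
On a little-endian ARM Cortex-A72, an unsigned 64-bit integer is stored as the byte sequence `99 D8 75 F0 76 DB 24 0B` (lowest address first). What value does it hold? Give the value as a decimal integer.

In little-endian order the low byte comes first in memory.
Reassemble most-significant byte first: 0B 24 DB 76 F0 75 D8 99 → 0x0B24DB76F075D899.
0x0B24DB76F075D899 = 803007937465669785.

803007937465669785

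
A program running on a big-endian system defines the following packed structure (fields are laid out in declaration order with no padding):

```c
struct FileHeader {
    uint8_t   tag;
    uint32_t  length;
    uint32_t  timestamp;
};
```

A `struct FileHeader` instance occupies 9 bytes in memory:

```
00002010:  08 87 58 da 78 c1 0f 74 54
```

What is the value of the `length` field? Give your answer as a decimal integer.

2270747256

`length` follows `tag` (1 byte), so it starts at byte offset 1 and occupies 4 bytes.
Bytes at offsets 1..4: 87 58 DA 78.
Big-endian: lowest address holds the most-significant byte.
The bytes are already most-significant first: 0x8758DA78.
0x8758DA78 = 2270747256.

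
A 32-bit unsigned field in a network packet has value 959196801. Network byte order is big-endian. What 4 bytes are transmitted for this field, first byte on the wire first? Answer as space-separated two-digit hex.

959196801 in hexadecimal, padded to 32 bits, is 0x392C2E81.
Split into bytes (most-significant first): 39 2C 2E 81.
Big-endian: lowest address holds the most-significant byte.
So the memory order matches the most-significant-first order: 39 2C 2E 81.

39 2C 2E 81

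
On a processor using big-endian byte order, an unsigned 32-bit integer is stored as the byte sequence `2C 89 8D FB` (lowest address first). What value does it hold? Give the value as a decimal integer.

In big-endian order the high byte comes first in memory.
The bytes are already most-significant first: 0x2C898DFB.
0x2C898DFB = 747212283.

747212283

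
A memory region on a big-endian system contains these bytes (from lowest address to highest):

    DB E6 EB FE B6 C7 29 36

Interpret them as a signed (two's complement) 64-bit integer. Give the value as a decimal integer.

-2601132255539156682

Big-endian stores the most-significant byte at the lowest address.
The bytes are already most-significant first: 0xDBE6EBFEB6C72936.
Top bit is set, so as a signed 64-bit value this is 0xDBE6EBFEB6C72936 − 2^64 = -2601132255539156682.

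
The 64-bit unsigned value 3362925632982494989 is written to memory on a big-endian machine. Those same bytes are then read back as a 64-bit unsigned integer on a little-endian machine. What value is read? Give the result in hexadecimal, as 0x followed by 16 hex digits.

3362925632982494989 in 64-bit hexadecimal is 0x2EAB830BAFFA2F0D.
Stored big-endian, the bytes at ascending addresses are 2E AB 83 0B AF FA 2F 0D.
Read back as little-endian, the first byte is least significant, giving 0x0D2FFAAF0B83AB2E.

0x0D2FFAAF0B83AB2E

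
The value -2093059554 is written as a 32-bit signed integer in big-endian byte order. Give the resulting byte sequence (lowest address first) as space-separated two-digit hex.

83 3E 72 1E

Two's complement of -2093059554 in 32 bits: 2093059554 = 0x7CC18DE2; invert → 0x833E721D; add 1 → 0x833E721E.
Split into bytes (most-significant first): 83 3E 72 1E.
In big-endian order the high byte comes first in memory.
So the memory order matches the most-significant-first order: 83 3E 72 1E.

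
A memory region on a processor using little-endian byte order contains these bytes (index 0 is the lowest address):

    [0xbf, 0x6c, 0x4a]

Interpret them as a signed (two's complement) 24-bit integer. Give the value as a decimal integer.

Little-endian: lowest address holds the least-significant byte.
Reassemble most-significant byte first: 4A 6C BF → 0x4A6CBF.
0x4A6CBF = 4877503.

4877503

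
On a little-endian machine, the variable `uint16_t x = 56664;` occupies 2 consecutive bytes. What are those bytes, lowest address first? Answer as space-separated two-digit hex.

56664 in hexadecimal, padded to 16 bits, is 0xDD58.
Split into bytes (most-significant first): DD 58.
In little-endian order the low byte comes first in memory.
So at ascending addresses the bytes are 58 DD.

58 DD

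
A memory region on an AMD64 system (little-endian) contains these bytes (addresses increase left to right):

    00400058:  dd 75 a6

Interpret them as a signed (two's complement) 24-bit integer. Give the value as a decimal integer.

Little-endian: lowest address holds the least-significant byte.
Reassemble most-significant byte first: A6 75 DD → 0xA675DD.
Top bit is set, so as a signed 24-bit value this is 0xA675DD − 2^24 = -5868067.

-5868067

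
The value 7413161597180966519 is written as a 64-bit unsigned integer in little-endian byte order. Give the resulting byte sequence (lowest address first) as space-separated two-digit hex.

77 F6 89 2E 32 D7 E0 66

7413161597180966519 in hexadecimal, padded to 64 bits, is 0x66E0D7322E89F677.
Split into bytes (most-significant first): 66 E0 D7 32 2E 89 F6 77.
Little-endian stores the least-significant byte at the lowest address.
So at ascending addresses the bytes are 77 F6 89 2E 32 D7 E0 66.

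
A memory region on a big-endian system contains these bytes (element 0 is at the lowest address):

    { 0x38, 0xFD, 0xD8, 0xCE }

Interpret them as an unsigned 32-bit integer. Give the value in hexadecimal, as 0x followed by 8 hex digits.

0x38FDD8CE

Big-endian stores the most-significant byte at the lowest address.
The bytes are already most-significant first: 0x38FDD8CE.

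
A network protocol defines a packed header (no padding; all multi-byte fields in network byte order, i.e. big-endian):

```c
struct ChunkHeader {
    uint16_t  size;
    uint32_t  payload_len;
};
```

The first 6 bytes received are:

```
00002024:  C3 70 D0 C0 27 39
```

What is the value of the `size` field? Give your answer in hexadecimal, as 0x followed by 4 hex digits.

0xC370

`size` is the first field, at byte offset 0, occupying 2 bytes.
Bytes at offsets 0..1: C3 70.
Big-endian: lowest address holds the most-significant byte.
The bytes are already most-significant first: 0xC370.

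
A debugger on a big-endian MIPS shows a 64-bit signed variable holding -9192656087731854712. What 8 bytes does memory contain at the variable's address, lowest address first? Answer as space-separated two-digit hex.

80 6D 1F FE 34 69 22 88

Two's complement of -9192656087731854712 in 64 bits: 9192656087731854712 = 0x7F92E001CB96DD78; invert → 0x806D1FFE34692287; add 1 → 0x806D1FFE34692288.
Split into bytes (most-significant first): 80 6D 1F FE 34 69 22 88.
Big-endian: lowest address holds the most-significant byte.
So the memory order matches the most-significant-first order: 80 6D 1F FE 34 69 22 88.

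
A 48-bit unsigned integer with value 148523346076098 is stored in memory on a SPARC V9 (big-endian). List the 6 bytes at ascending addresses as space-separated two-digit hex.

87 14 C9 48 A1 C2

148523346076098 in hexadecimal, padded to 48 bits, is 0x8714C948A1C2.
Split into bytes (most-significant first): 87 14 C9 48 A1 C2.
Big-endian stores the most-significant byte at the lowest address.
So the memory order matches the most-significant-first order: 87 14 C9 48 A1 C2.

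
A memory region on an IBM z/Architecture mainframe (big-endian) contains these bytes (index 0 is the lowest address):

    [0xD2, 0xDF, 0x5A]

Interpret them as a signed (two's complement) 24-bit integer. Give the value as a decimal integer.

Big-endian: lowest address holds the most-significant byte.
The bytes are already most-significant first: 0xD2DF5A.
Top bit is set, so as a signed 24-bit value this is 0xD2DF5A − 2^24 = -2957478.

-2957478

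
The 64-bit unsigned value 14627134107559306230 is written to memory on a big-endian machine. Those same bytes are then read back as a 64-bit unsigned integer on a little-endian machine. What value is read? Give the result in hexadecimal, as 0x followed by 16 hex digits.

14627134107559306230 in 64-bit hexadecimal is 0xCAFE04F91312A3F6.
Stored big-endian, the bytes at ascending addresses are CA FE 04 F9 13 12 A3 F6.
Read back as little-endian, the first byte is least significant, giving 0xF6A31213F904FECA.

0xF6A31213F904FECA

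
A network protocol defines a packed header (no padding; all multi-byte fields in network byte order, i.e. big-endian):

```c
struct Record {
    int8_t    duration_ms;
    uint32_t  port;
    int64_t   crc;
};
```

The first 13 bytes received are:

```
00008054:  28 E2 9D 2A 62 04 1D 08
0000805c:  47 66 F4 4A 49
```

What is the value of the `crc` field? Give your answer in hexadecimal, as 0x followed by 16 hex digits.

0x041D084766F44A49

`crc` follows `duration_ms` (1 B), `port` (4 B), so it starts at offset 1 + 4 = 5 and occupies 8 bytes.
Bytes at offsets 5..12: 04 1D 08 47 66 F4 4A 49.
Big-endian stores the most-significant byte at the lowest address.
The bytes are already most-significant first: 0x041D084766F44A49.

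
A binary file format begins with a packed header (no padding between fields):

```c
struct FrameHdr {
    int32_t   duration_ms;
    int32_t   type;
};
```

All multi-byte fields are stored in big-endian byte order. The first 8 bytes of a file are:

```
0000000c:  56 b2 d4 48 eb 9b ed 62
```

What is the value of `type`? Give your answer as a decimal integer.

`type` follows `duration_ms` (4 bytes), so it starts at byte offset 4 and occupies 4 bytes.
Bytes at offsets 4..7: EB 9B ED 62.
Big-endian stores the most-significant byte at the lowest address.
The bytes are already most-significant first: 0xEB9BED62.
Top bit is set, so as a signed 32-bit value this is 0xEB9BED62 − 2^32 = -342102686.

-342102686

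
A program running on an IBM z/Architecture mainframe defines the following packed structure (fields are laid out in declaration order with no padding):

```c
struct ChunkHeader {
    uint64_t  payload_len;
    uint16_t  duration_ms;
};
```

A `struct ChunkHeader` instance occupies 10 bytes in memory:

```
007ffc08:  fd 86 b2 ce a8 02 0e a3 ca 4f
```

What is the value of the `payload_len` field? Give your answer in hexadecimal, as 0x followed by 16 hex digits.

0xFD86B2CEA8020EA3

`payload_len` is the first field, at byte offset 0, occupying 8 bytes.
Bytes at offsets 0..7: FD 86 B2 CE A8 02 0E A3.
Big-endian: lowest address holds the most-significant byte.
The bytes are already most-significant first: 0xFD86B2CEA8020EA3.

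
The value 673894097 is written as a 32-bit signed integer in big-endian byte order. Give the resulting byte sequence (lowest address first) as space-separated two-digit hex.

28 2A CE D1

673894097 in hexadecimal, padded to 32 bits, is 0x282ACED1.
Split into bytes (most-significant first): 28 2A CE D1.
Big-endian: lowest address holds the most-significant byte.
So the memory order matches the most-significant-first order: 28 2A CE D1.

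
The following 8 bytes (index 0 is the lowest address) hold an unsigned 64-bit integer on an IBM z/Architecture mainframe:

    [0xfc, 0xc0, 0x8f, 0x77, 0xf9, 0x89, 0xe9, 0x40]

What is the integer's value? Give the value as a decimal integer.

18212714638536730944

In big-endian order the high byte comes first in memory.
The bytes are already most-significant first: 0xFCC08F77F989E940.
0xFCC08F77F989E940 = 18212714638536730944.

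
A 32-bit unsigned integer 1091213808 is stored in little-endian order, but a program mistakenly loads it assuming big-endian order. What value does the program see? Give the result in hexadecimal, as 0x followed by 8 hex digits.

0xF0990A41

1091213808 in 32-bit hexadecimal is 0x410A99F0.
Stored little-endian, the bytes at ascending addresses are F0 99 0A 41.
Read back as big-endian, the last byte is least significant, giving 0xF0990A41.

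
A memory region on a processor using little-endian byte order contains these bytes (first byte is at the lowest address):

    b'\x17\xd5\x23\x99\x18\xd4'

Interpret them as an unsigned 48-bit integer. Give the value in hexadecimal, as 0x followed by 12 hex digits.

Little-endian: lowest address holds the least-significant byte.
Reassemble most-significant byte first: D4 18 99 23 D5 17 → 0xD4189923D517.

0xD4189923D517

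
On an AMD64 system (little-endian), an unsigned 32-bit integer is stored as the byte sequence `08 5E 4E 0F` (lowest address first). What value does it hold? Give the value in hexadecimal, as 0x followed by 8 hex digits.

In little-endian order the low byte comes first in memory.
Reassemble most-significant byte first: 0F 4E 5E 08 → 0x0F4E5E08.

0x0F4E5E08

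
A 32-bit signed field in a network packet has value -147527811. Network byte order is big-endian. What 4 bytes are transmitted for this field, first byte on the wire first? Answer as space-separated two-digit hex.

Two's complement of -147527811 in 32 bits: 147527811 = 0x08CB1883; invert → 0xF734E77C; add 1 → 0xF734E77D.
Split into bytes (most-significant first): F7 34 E7 7D.
In big-endian order the high byte comes first in memory.
So the memory order matches the most-significant-first order: F7 34 E7 7D.

F7 34 E7 7D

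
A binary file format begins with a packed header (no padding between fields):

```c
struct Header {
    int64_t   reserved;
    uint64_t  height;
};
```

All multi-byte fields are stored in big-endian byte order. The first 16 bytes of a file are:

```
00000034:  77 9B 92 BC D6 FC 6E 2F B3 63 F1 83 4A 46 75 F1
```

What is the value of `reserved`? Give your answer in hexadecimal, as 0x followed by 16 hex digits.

`reserved` is the first field, at byte offset 0, occupying 8 bytes.
Bytes at offsets 0..7: 77 9B 92 BC D6 FC 6E 2F.
Big-endian: lowest address holds the most-significant byte.
The bytes are already most-significant first: 0x779B92BCD6FC6E2F.

0x779B92BCD6FC6E2F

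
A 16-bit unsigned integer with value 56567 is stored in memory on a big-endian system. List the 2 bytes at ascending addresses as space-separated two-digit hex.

56567 in hexadecimal, padded to 16 bits, is 0xDCF7.
Split into bytes (most-significant first): DC F7.
Big-endian: lowest address holds the most-significant byte.
So the memory order matches the most-significant-first order: DC F7.

DC F7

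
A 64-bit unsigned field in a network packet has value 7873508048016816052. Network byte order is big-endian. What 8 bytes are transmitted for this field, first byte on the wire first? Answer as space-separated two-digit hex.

7873508048016816052 in hexadecimal, padded to 64 bits, is 0x6D4451DAA238B7B4.
Split into bytes (most-significant first): 6D 44 51 DA A2 38 B7 B4.
Big-endian stores the most-significant byte at the lowest address.
So the memory order matches the most-significant-first order: 6D 44 51 DA A2 38 B7 B4.

6D 44 51 DA A2 38 B7 B4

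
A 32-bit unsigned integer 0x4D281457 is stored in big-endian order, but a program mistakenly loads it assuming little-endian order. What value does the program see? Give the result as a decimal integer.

Stored big-endian, the bytes at ascending addresses are 4D 28 14 57.
Read back as little-endian, the first byte is least significant, giving 0x5714284D.
0x5714284D = 1460938829.

1460938829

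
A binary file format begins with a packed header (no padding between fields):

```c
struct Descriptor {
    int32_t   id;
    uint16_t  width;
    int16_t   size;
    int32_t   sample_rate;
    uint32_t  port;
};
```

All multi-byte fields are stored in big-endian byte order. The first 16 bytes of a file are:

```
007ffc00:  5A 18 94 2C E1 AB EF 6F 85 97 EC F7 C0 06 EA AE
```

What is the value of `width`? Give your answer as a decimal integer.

57771

`width` follows `id` (4 bytes), so it starts at byte offset 4 and occupies 2 bytes.
Bytes at offsets 4..5: E1 AB.
Big-endian: lowest address holds the most-significant byte.
The bytes are already most-significant first: 0xE1AB.
0xE1AB = 57771.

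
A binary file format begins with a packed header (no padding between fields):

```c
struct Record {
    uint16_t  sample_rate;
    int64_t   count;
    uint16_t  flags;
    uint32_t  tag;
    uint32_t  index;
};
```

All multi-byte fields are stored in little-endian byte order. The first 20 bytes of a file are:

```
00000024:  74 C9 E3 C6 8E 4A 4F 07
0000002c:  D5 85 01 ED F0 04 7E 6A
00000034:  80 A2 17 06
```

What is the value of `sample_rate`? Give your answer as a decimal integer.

`sample_rate` is the first field, at byte offset 0, occupying 2 bytes.
Bytes at offsets 0..1: 74 C9.
In little-endian order the low byte comes first in memory.
Reassemble most-significant byte first: C9 74 → 0xC974.
0xC974 = 51572.

51572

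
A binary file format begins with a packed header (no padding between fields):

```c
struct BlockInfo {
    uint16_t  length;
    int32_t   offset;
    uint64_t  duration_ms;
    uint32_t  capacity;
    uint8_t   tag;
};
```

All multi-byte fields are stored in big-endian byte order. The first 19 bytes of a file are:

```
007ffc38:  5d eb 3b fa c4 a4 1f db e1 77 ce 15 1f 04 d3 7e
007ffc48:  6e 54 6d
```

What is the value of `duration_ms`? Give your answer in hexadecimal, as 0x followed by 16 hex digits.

0x1FDBE177CE151F04

`duration_ms` follows `length` (2 B), `offset` (4 B), so it starts at offset 2 + 4 = 6 and occupies 8 bytes.
Bytes at offsets 6..13: 1F DB E1 77 CE 15 1F 04.
Big-endian stores the most-significant byte at the lowest address.
The bytes are already most-significant first: 0x1FDBE177CE151F04.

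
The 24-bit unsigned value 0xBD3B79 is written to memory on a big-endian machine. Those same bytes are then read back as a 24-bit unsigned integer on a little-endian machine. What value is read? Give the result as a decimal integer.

7945149

Stored big-endian, the bytes at ascending addresses are BD 3B 79.
Read back as little-endian, the first byte is least significant, giving 0x793BBD.
0x793BBD = 7945149.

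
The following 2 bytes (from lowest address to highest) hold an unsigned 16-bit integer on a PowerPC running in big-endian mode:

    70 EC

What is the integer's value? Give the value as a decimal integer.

28908

Big-endian: lowest address holds the most-significant byte.
The bytes are already most-significant first: 0x70EC.
0x70EC = 28908.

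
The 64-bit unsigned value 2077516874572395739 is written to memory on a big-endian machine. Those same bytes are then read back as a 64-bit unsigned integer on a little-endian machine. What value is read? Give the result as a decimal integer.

15813479814394991644

2077516874572395739 in 64-bit hexadecimal is 0x1CD4D2971BC474DB.
Stored big-endian, the bytes at ascending addresses are 1C D4 D2 97 1B C4 74 DB.
Read back as little-endian, the first byte is least significant, giving 0xDB74C41B97D2D41C.
0xDB74C41B97D2D41C = 15813479814394991644.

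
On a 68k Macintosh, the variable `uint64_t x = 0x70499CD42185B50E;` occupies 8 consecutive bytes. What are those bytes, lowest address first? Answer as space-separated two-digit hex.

70 49 9C D4 21 85 B5 0E

Split into bytes (most-significant first): 70 49 9C D4 21 85 B5 0E.
Big-endian stores the most-significant byte at the lowest address.
So the memory order matches the most-significant-first order: 70 49 9C D4 21 85 B5 0E.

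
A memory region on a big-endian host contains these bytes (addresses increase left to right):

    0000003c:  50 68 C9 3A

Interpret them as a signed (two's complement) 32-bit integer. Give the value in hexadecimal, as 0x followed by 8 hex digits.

0x5068C93A

Big-endian stores the most-significant byte at the lowest address.
The bytes are already most-significant first: 0x5068C93A.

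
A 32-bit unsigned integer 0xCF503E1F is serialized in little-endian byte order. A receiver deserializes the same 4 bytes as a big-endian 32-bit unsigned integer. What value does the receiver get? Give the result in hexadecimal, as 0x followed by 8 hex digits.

0x1F3E50CF

Stored little-endian, the bytes at ascending addresses are 1F 3E 50 CF.
Read back as big-endian, the last byte is least significant, giving 0x1F3E50CF.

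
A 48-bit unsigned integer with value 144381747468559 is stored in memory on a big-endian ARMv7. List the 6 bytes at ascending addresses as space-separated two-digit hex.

144381747468559 in hexadecimal, padded to 48 bits, is 0x83507EC5190F.
Split into bytes (most-significant first): 83 50 7E C5 19 0F.
Big-endian stores the most-significant byte at the lowest address.
So the memory order matches the most-significant-first order: 83 50 7E C5 19 0F.

83 50 7E C5 19 0F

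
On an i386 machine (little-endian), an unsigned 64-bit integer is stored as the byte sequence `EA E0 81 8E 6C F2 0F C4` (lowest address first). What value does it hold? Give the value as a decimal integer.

Little-endian: lowest address holds the least-significant byte.
Reassemble most-significant byte first: C4 0F F2 6C 8E 81 E0 EA → 0xC40FF26C8E81E0EA.
0xC40FF26C8E81E0EA = 14127777104145801450.

14127777104145801450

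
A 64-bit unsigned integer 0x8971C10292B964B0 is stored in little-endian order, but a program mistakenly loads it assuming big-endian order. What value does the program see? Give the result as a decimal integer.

Stored little-endian, the bytes at ascending addresses are B0 64 B9 92 02 C1 71 89.
Read back as big-endian, the last byte is least significant, giving 0xB064B99202C17189.
0xB064B99202C17189 = 12710488085108978057.

12710488085108978057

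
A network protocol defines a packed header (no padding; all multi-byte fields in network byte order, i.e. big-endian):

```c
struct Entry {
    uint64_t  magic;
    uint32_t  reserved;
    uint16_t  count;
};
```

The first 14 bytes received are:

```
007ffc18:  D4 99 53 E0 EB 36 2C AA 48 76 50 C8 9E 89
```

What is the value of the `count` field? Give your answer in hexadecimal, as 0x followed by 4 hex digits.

0x9E89

`count` follows `magic` (8 B), `reserved` (4 B), so it starts at offset 8 + 4 = 12 and occupies 2 bytes.
Bytes at offsets 12..13: 9E 89.
Big-endian stores the most-significant byte at the lowest address.
The bytes are already most-significant first: 0x9E89.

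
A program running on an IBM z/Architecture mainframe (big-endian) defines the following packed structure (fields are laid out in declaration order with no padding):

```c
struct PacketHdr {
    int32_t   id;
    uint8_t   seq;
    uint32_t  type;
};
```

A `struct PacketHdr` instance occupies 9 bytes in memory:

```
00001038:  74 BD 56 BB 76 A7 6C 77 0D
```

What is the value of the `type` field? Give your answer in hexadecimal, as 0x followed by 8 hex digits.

0xA76C770D

`type` follows `id` (4 B), `seq` (1 B), so it starts at offset 4 + 1 = 5 and occupies 4 bytes.
Bytes at offsets 5..8: A7 6C 77 0D.
In big-endian order the high byte comes first in memory.
The bytes are already most-significant first: 0xA76C770D.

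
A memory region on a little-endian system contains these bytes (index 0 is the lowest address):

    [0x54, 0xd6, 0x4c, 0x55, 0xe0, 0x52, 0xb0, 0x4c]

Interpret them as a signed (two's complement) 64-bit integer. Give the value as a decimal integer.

5526007866240849492

In little-endian order the low byte comes first in memory.
Reassemble most-significant byte first: 4C B0 52 E0 55 4C D6 54 → 0x4CB052E0554CD654.
0x4CB052E0554CD654 = 5526007866240849492.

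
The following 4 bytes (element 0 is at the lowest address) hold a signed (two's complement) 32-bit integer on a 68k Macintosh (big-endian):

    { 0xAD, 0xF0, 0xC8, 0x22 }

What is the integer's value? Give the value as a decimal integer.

-1376729054

Big-endian stores the most-significant byte at the lowest address.
The bytes are already most-significant first: 0xADF0C822.
Top bit is set, so as a signed 32-bit value this is 0xADF0C822 − 2^32 = -1376729054.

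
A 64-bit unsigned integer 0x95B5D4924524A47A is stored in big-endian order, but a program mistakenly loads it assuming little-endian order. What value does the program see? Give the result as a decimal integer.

8837228250042512789

Stored big-endian, the bytes at ascending addresses are 95 B5 D4 92 45 24 A4 7A.
Read back as little-endian, the first byte is least significant, giving 0x7AA4244592D4B595.
0x7AA4244592D4B595 = 8837228250042512789.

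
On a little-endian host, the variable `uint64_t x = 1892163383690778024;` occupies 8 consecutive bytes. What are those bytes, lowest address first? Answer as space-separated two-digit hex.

A8 D5 E3 85 92 50 42 1A

1892163383690778024 in hexadecimal, padded to 64 bits, is 0x1A42509285E3D5A8.
Split into bytes (most-significant first): 1A 42 50 92 85 E3 D5 A8.
In little-endian order the low byte comes first in memory.
So at ascending addresses the bytes are A8 D5 E3 85 92 50 42 1A.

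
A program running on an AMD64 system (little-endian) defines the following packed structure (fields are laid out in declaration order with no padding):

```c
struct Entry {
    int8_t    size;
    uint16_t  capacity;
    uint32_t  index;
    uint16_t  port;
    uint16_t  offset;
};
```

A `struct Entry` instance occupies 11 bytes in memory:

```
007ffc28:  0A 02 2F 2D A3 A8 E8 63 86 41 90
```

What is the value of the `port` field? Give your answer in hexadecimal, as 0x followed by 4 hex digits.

0x8663

`port` follows `size` (1 B), `capacity` (2 B), `index` (4 B), so it starts at offset 1 + 2 + 4 = 7 and occupies 2 bytes.
Bytes at offsets 7..8: 63 86.
In little-endian order the low byte comes first in memory.
Reassemble most-significant byte first: 86 63 → 0x8663.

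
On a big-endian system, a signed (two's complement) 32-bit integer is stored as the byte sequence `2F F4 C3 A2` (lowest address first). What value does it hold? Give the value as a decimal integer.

Big-endian: lowest address holds the most-significant byte.
The bytes are already most-significant first: 0x2FF4C3A2.
0x2FF4C3A2 = 804570018.

804570018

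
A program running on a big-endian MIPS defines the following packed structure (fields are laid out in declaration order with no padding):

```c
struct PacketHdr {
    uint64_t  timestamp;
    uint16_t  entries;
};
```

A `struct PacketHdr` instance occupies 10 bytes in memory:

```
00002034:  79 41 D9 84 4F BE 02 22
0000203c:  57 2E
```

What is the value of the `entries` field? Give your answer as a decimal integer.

`entries` follows `timestamp` (8 bytes), so it starts at byte offset 8 and occupies 2 bytes.
Bytes at offsets 8..9: 57 2E.
Big-endian: lowest address holds the most-significant byte.
The bytes are already most-significant first: 0x572E.
0x572E = 22318.

22318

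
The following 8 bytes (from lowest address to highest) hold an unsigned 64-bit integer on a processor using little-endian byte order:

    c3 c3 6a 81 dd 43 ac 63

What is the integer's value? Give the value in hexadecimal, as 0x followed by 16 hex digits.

In little-endian order the low byte comes first in memory.
Reassemble most-significant byte first: 63 AC 43 DD 81 6A C3 C3 → 0x63AC43DD816AC3C3.

0x63AC43DD816AC3C3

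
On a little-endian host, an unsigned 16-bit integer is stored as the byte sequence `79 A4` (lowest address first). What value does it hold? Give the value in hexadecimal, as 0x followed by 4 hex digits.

Little-endian: lowest address holds the least-significant byte.
Reassemble most-significant byte first: A4 79 → 0xA479.

0xA479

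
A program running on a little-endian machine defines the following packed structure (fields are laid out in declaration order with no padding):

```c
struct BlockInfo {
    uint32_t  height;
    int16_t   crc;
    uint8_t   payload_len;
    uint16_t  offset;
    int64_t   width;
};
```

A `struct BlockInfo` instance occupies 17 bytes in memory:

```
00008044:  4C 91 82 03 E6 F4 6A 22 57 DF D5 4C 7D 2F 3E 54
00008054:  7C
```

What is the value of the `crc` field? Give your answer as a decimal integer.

-2842

`crc` follows `height` (4 bytes), so it starts at byte offset 4 and occupies 2 bytes.
Bytes at offsets 4..5: E6 F4.
In little-endian order the low byte comes first in memory.
Reassemble most-significant byte first: F4 E6 → 0xF4E6.
Top bit is set, so as a signed 16-bit value this is 0xF4E6 − 2^16 = -2842.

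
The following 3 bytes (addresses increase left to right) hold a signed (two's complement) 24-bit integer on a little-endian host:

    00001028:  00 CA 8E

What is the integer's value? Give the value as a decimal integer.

-7419392

In little-endian order the low byte comes first in memory.
Reassemble most-significant byte first: 8E CA 00 → 0x8ECA00.
Top bit is set, so as a signed 24-bit value this is 0x8ECA00 − 2^24 = -7419392.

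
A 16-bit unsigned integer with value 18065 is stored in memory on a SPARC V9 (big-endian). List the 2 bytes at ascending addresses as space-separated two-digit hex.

46 91

18065 in hexadecimal, padded to 16 bits, is 0x4691.
Split into bytes (most-significant first): 46 91.
In big-endian order the high byte comes first in memory.
So the memory order matches the most-significant-first order: 46 91.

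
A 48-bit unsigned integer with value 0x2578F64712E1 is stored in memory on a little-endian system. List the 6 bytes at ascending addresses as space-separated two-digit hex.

Split into bytes (most-significant first): 25 78 F6 47 12 E1.
In little-endian order the low byte comes first in memory.
So at ascending addresses the bytes are E1 12 47 F6 78 25.

E1 12 47 F6 78 25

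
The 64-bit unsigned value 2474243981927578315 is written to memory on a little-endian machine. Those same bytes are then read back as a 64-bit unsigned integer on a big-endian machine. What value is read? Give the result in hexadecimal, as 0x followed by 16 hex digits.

2474243981927578315 in 64-bit hexadecimal is 0x225647CADE70FACB.
Stored little-endian, the bytes at ascending addresses are CB FA 70 DE CA 47 56 22.
Read back as big-endian, the last byte is least significant, giving 0xCBFA70DECA475622.

0xCBFA70DECA475622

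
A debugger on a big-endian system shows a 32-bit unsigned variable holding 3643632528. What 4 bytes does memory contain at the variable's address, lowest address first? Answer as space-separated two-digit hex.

D9 2D 6B 90

3643632528 in hexadecimal, padded to 32 bits, is 0xD92D6B90.
Split into bytes (most-significant first): D9 2D 6B 90.
Big-endian: lowest address holds the most-significant byte.
So the memory order matches the most-significant-first order: D9 2D 6B 90.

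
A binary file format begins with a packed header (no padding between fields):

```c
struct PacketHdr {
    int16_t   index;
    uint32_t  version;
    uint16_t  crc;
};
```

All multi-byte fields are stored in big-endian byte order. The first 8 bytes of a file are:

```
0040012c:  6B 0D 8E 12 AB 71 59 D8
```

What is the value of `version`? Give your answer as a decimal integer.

`version` follows `index` (2 bytes), so it starts at byte offset 2 and occupies 4 bytes.
Bytes at offsets 2..5: 8E 12 AB 71.
Big-endian stores the most-significant byte at the lowest address.
The bytes are already most-significant first: 0x8E12AB71.
0x8E12AB71 = 2383588209.

2383588209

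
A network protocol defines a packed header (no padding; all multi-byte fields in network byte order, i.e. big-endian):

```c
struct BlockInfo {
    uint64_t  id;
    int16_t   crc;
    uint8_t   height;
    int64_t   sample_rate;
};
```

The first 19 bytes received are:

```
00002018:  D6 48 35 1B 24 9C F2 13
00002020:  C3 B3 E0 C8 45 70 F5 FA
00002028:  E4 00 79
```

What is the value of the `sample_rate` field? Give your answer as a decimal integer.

-4015679290952384391

`sample_rate` follows `id` (8 B), `crc` (2 B), `height` (1 B), so it starts at offset 8 + 2 + 1 = 11 and occupies 8 bytes.
Bytes at offsets 11..18: C8 45 70 F5 FA E4 00 79.
In big-endian order the high byte comes first in memory.
The bytes are already most-significant first: 0xC84570F5FAE40079.
Top bit is set, so as a signed 64-bit value this is 0xC84570F5FAE40079 − 2^64 = -4015679290952384391.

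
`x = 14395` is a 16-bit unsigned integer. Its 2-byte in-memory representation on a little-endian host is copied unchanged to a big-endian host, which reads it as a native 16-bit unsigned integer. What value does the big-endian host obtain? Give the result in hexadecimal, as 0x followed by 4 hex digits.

14395 in 16-bit hexadecimal is 0x383B.
Stored little-endian, the bytes at ascending addresses are 3B 38.
Read back as big-endian, the last byte is least significant, giving 0x3B38.

0x3B38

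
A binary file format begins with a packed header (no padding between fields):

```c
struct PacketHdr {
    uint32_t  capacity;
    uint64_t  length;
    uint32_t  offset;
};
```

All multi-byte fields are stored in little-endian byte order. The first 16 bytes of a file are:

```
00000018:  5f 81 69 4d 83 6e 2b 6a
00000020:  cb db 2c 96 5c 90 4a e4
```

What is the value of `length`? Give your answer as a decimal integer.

`length` follows `capacity` (4 bytes), so it starts at byte offset 4 and occupies 8 bytes.
Bytes at offsets 4..11: 83 6E 2B 6A CB DB 2C 96.
In little-endian order the low byte comes first in memory.
Reassemble most-significant byte first: 96 2C DB CB 6A 2B 6E 83 → 0x962CDBCB6A2B6E83.
0x962CDBCB6A2B6E83 = 10821265671370534531.

10821265671370534531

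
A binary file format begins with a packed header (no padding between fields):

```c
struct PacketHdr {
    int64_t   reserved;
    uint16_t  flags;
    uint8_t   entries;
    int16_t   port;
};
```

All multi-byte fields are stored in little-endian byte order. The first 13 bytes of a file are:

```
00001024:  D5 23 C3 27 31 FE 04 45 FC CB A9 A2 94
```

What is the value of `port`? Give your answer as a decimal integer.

-27486

`port` follows `reserved` (8 B), `flags` (2 B), `entries` (1 B), so it starts at offset 8 + 2 + 1 = 11 and occupies 2 bytes.
Bytes at offsets 11..12: A2 94.
Little-endian stores the least-significant byte at the lowest address.
Reassemble most-significant byte first: 94 A2 → 0x94A2.
Top bit is set, so as a signed 16-bit value this is 0x94A2 − 2^16 = -27486.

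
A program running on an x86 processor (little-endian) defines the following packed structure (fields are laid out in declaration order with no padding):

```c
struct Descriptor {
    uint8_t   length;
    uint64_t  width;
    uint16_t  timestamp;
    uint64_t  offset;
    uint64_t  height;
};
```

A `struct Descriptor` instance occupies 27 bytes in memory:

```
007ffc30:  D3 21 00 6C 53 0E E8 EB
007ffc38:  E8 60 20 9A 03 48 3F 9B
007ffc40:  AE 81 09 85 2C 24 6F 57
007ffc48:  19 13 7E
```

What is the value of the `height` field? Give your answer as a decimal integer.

`height` follows `length` (1 B), `width` (8 B), `timestamp` (2 B), `offset` (8 B), so it starts at offset 1 + 8 + 2 + 8 = 19 and occupies 8 bytes.
Bytes at offsets 19..26: 85 2C 24 6F 57 19 13 7E.
Little-endian: lowest address holds the least-significant byte.
Reassemble most-significant byte first: 7E 13 19 57 6F 24 2C 85 → 0x7E1319576F242C85.
0x7E1319576F242C85 = 9084632736653913221.

9084632736653913221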